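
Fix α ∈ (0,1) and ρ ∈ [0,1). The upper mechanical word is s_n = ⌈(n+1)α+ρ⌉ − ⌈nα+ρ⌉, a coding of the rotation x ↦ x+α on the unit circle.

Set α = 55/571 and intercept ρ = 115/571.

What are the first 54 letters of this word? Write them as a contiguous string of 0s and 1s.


n=0: ⌈(1·55+115)/571⌉ − ⌈(0·55+115)/571⌉ = ⌈170/571⌉ − ⌈115/571⌉ = 1 − 1 = 0
n=1: ⌈(2·55+115)/571⌉ − ⌈(1·55+115)/571⌉ = ⌈225/571⌉ − ⌈170/571⌉ = 1 − 1 = 0
n=2: ⌈(3·55+115)/571⌉ − ⌈(2·55+115)/571⌉ = ⌈280/571⌉ − ⌈225/571⌉ = 1 − 1 = 0
n=3: ⌈(4·55+115)/571⌉ − ⌈(3·55+115)/571⌉ = ⌈335/571⌉ − ⌈280/571⌉ = 1 − 1 = 0
n=4: ⌈(5·55+115)/571⌉ − ⌈(4·55+115)/571⌉ = ⌈390/571⌉ − ⌈335/571⌉ = 1 − 1 = 0
n=5: ⌈(6·55+115)/571⌉ − ⌈(5·55+115)/571⌉ = ⌈445/571⌉ − ⌈390/571⌉ = 1 − 1 = 0
n=6: ⌈(7·55+115)/571⌉ − ⌈(6·55+115)/571⌉ = ⌈500/571⌉ − ⌈445/571⌉ = 1 − 1 = 0
n=7: ⌈(8·55+115)/571⌉ − ⌈(7·55+115)/571⌉ = ⌈555/571⌉ − ⌈500/571⌉ = 1 − 1 = 0
n=8: ⌈(9·55+115)/571⌉ − ⌈(8·55+115)/571⌉ = ⌈610/571⌉ − ⌈555/571⌉ = 2 − 1 = 1
n=9: ⌈(10·55+115)/571⌉ − ⌈(9·55+115)/571⌉ = ⌈665/571⌉ − ⌈610/571⌉ = 2 − 2 = 0
n=10: ⌈(11·55+115)/571⌉ − ⌈(10·55+115)/571⌉ = ⌈720/571⌉ − ⌈665/571⌉ = 2 − 2 = 0
n=11: ⌈(12·55+115)/571⌉ − ⌈(11·55+115)/571⌉ = ⌈775/571⌉ − ⌈720/571⌉ = 2 − 2 = 0
n=12: ⌈(13·55+115)/571⌉ − ⌈(12·55+115)/571⌉ = ⌈830/571⌉ − ⌈775/571⌉ = 2 − 2 = 0
n=13: ⌈(14·55+115)/571⌉ − ⌈(13·55+115)/571⌉ = ⌈885/571⌉ − ⌈830/571⌉ = 2 − 2 = 0
n=14: ⌈(15·55+115)/571⌉ − ⌈(14·55+115)/571⌉ = ⌈940/571⌉ − ⌈885/571⌉ = 2 − 2 = 0
n=15: ⌈(16·55+115)/571⌉ − ⌈(15·55+115)/571⌉ = ⌈995/571⌉ − ⌈940/571⌉ = 2 − 2 = 0
n=16: ⌈(17·55+115)/571⌉ − ⌈(16·55+115)/571⌉ = ⌈1050/571⌉ − ⌈995/571⌉ = 2 − 2 = 0
n=17: ⌈(18·55+115)/571⌉ − ⌈(17·55+115)/571⌉ = ⌈1105/571⌉ − ⌈1050/571⌉ = 2 − 2 = 0
n=18: ⌈(19·55+115)/571⌉ − ⌈(18·55+115)/571⌉ = ⌈1160/571⌉ − ⌈1105/571⌉ = 3 − 2 = 1
n=19: ⌈(20·55+115)/571⌉ − ⌈(19·55+115)/571⌉ = ⌈1215/571⌉ − ⌈1160/571⌉ = 3 − 3 = 0
n=20: ⌈(21·55+115)/571⌉ − ⌈(20·55+115)/571⌉ = ⌈1270/571⌉ − ⌈1215/571⌉ = 3 − 3 = 0
n=21: ⌈(22·55+115)/571⌉ − ⌈(21·55+115)/571⌉ = ⌈1325/571⌉ − ⌈1270/571⌉ = 3 − 3 = 0
n=22: ⌈(23·55+115)/571⌉ − ⌈(22·55+115)/571⌉ = ⌈1380/571⌉ − ⌈1325/571⌉ = 3 − 3 = 0
n=23: ⌈(24·55+115)/571⌉ − ⌈(23·55+115)/571⌉ = ⌈1435/571⌉ − ⌈1380/571⌉ = 3 − 3 = 0
n=24: ⌈(25·55+115)/571⌉ − ⌈(24·55+115)/571⌉ = ⌈1490/571⌉ − ⌈1435/571⌉ = 3 − 3 = 0
n=25: ⌈(26·55+115)/571⌉ − ⌈(25·55+115)/571⌉ = ⌈1545/571⌉ − ⌈1490/571⌉ = 3 − 3 = 0
n=26: ⌈(27·55+115)/571⌉ − ⌈(26·55+115)/571⌉ = ⌈1600/571⌉ − ⌈1545/571⌉ = 3 − 3 = 0
n=27: ⌈(28·55+115)/571⌉ − ⌈(27·55+115)/571⌉ = ⌈1655/571⌉ − ⌈1600/571⌉ = 3 − 3 = 0
n=28: ⌈(29·55+115)/571⌉ − ⌈(28·55+115)/571⌉ = ⌈1710/571⌉ − ⌈1655/571⌉ = 3 − 3 = 0
n=29: ⌈(30·55+115)/571⌉ − ⌈(29·55+115)/571⌉ = ⌈1765/571⌉ − ⌈1710/571⌉ = 4 − 3 = 1
n=30: ⌈(31·55+115)/571⌉ − ⌈(30·55+115)/571⌉ = ⌈1820/571⌉ − ⌈1765/571⌉ = 4 − 4 = 0
n=31: ⌈(32·55+115)/571⌉ − ⌈(31·55+115)/571⌉ = ⌈1875/571⌉ − ⌈1820/571⌉ = 4 − 4 = 0
n=32: ⌈(33·55+115)/571⌉ − ⌈(32·55+115)/571⌉ = ⌈1930/571⌉ − ⌈1875/571⌉ = 4 − 4 = 0
n=33: ⌈(34·55+115)/571⌉ − ⌈(33·55+115)/571⌉ = ⌈1985/571⌉ − ⌈1930/571⌉ = 4 − 4 = 0
n=34: ⌈(35·55+115)/571⌉ − ⌈(34·55+115)/571⌉ = ⌈2040/571⌉ − ⌈1985/571⌉ = 4 − 4 = 0
n=35: ⌈(36·55+115)/571⌉ − ⌈(35·55+115)/571⌉ = ⌈2095/571⌉ − ⌈2040/571⌉ = 4 − 4 = 0
n=36: ⌈(37·55+115)/571⌉ − ⌈(36·55+115)/571⌉ = ⌈2150/571⌉ − ⌈2095/571⌉ = 4 − 4 = 0
n=37: ⌈(38·55+115)/571⌉ − ⌈(37·55+115)/571⌉ = ⌈2205/571⌉ − ⌈2150/571⌉ = 4 − 4 = 0
n=38: ⌈(39·55+115)/571⌉ − ⌈(38·55+115)/571⌉ = ⌈2260/571⌉ − ⌈2205/571⌉ = 4 − 4 = 0
n=39: ⌈(40·55+115)/571⌉ − ⌈(39·55+115)/571⌉ = ⌈2315/571⌉ − ⌈2260/571⌉ = 5 − 4 = 1
n=40: ⌈(41·55+115)/571⌉ − ⌈(40·55+115)/571⌉ = ⌈2370/571⌉ − ⌈2315/571⌉ = 5 − 5 = 0
n=41: ⌈(42·55+115)/571⌉ − ⌈(41·55+115)/571⌉ = ⌈2425/571⌉ − ⌈2370/571⌉ = 5 − 5 = 0
n=42: ⌈(43·55+115)/571⌉ − ⌈(42·55+115)/571⌉ = ⌈2480/571⌉ − ⌈2425/571⌉ = 5 − 5 = 0
n=43: ⌈(44·55+115)/571⌉ − ⌈(43·55+115)/571⌉ = ⌈2535/571⌉ − ⌈2480/571⌉ = 5 − 5 = 0
n=44: ⌈(45·55+115)/571⌉ − ⌈(44·55+115)/571⌉ = ⌈2590/571⌉ − ⌈2535/571⌉ = 5 − 5 = 0
n=45: ⌈(46·55+115)/571⌉ − ⌈(45·55+115)/571⌉ = ⌈2645/571⌉ − ⌈2590/571⌉ = 5 − 5 = 0
n=46: ⌈(47·55+115)/571⌉ − ⌈(46·55+115)/571⌉ = ⌈2700/571⌉ − ⌈2645/571⌉ = 5 − 5 = 0
n=47: ⌈(48·55+115)/571⌉ − ⌈(47·55+115)/571⌉ = ⌈2755/571⌉ − ⌈2700/571⌉ = 5 − 5 = 0
n=48: ⌈(49·55+115)/571⌉ − ⌈(48·55+115)/571⌉ = ⌈2810/571⌉ − ⌈2755/571⌉ = 5 − 5 = 0
n=49: ⌈(50·55+115)/571⌉ − ⌈(49·55+115)/571⌉ = ⌈2865/571⌉ − ⌈2810/571⌉ = 6 − 5 = 1
n=50: ⌈(51·55+115)/571⌉ − ⌈(50·55+115)/571⌉ = ⌈2920/571⌉ − ⌈2865/571⌉ = 6 − 6 = 0
n=51: ⌈(52·55+115)/571⌉ − ⌈(51·55+115)/571⌉ = ⌈2975/571⌉ − ⌈2920/571⌉ = 6 − 6 = 0
n=52: ⌈(53·55+115)/571⌉ − ⌈(52·55+115)/571⌉ = ⌈3030/571⌉ − ⌈2975/571⌉ = 6 − 6 = 0
n=53: ⌈(54·55+115)/571⌉ − ⌈(53·55+115)/571⌉ = ⌈3085/571⌉ − ⌈3030/571⌉ = 6 − 6 = 0

000000001000000000100000000001000000000100000000010000


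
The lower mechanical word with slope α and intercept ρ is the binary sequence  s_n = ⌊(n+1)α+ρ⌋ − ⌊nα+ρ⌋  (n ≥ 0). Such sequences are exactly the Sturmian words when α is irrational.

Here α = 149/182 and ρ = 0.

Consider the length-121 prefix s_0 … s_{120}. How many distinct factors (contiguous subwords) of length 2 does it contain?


3

t_n = ⌊(n·149)/182⌋ for n = 0 … 121:
  n=0…9: ⌊0/182⌋=0 ⌊149/182⌋=0 ⌊298/182⌋=1 ⌊447/182⌋=2 ⌊596/182⌋=3 ⌊745/182⌋=4 ⌊894/182⌋=4 ⌊1043/182⌋=5 ⌊1192/182⌋=6 ⌊1341/182⌋=7
  n=10…19: ⌊1490/182⌋=8 ⌊1639/182⌋=9 ⌊1788/182⌋=9 ⌊1937/182⌋=10 ⌊2086/182⌋=11 ⌊2235/182⌋=12 ⌊2384/182⌋=13 ⌊2533/182⌋=13 ⌊2682/182⌋=14 ⌊2831/182⌋=15
  n=20…29: ⌊2980/182⌋=16 ⌊3129/182⌋=17 ⌊3278/182⌋=18 ⌊3427/182⌋=18 ⌊3576/182⌋=19 ⌊3725/182⌋=20 ⌊3874/182⌋=21 ⌊4023/182⌋=22 ⌊4172/182⌋=22 ⌊4321/182⌋=23
  n=30…39: ⌊4470/182⌋=24 ⌊4619/182⌋=25 ⌊4768/182⌋=26 ⌊4917/182⌋=27 ⌊5066/182⌋=27 ⌊5215/182⌋=28 ⌊5364/182⌋=29 ⌊5513/182⌋=30 ⌊5662/182⌋=31 ⌊5811/182⌋=31
  n=40…49: ⌊5960/182⌋=32 ⌊6109/182⌋=33 ⌊6258/182⌋=34 ⌊6407/182⌋=35 ⌊6556/182⌋=36 ⌊6705/182⌋=36 ⌊6854/182⌋=37 ⌊7003/182⌋=38 ⌊7152/182⌋=39 ⌊7301/182⌋=40
  n=50…59: ⌊7450/182⌋=40 ⌊7599/182⌋=41 ⌊7748/182⌋=42 ⌊7897/182⌋=43 ⌊8046/182⌋=44 ⌊8195/182⌋=45 ⌊8344/182⌋=45 ⌊8493/182⌋=46 ⌊8642/182⌋=47 ⌊8791/182⌋=48
  n=60…69: ⌊8940/182⌋=49 ⌊9089/182⌋=49 ⌊9238/182⌋=50 ⌊9387/182⌋=51 ⌊9536/182⌋=52 ⌊9685/182⌋=53 ⌊9834/182⌋=54 ⌊9983/182⌋=54 ⌊10132/182⌋=55 ⌊10281/182⌋=56
  n=70…79: ⌊10430/182⌋=57 ⌊10579/182⌋=58 ⌊10728/182⌋=58 ⌊10877/182⌋=59 ⌊11026/182⌋=60 ⌊11175/182⌋=61 ⌊11324/182⌋=62 ⌊11473/182⌋=63 ⌊11622/182⌋=63 ⌊11771/182⌋=64
  n=80…89: ⌊11920/182⌋=65 ⌊12069/182⌋=66 ⌊12218/182⌋=67 ⌊12367/182⌋=67 ⌊12516/182⌋=68 ⌊12665/182⌋=69 ⌊12814/182⌋=70 ⌊12963/182⌋=71 ⌊13112/182⌋=72 ⌊13261/182⌋=72
  n=90…99: ⌊13410/182⌋=73 ⌊13559/182⌋=74 ⌊13708/182⌋=75 ⌊13857/182⌋=76 ⌊14006/182⌋=76 ⌊14155/182⌋=77 ⌊14304/182⌋=78 ⌊14453/182⌋=79 ⌊14602/182⌋=80 ⌊14751/182⌋=81
  n=100…109: ⌊14900/182⌋=81 ⌊15049/182⌋=82 ⌊15198/182⌋=83 ⌊15347/182⌋=84 ⌊15496/182⌋=85 ⌊15645/182⌋=85 ⌊15794/182⌋=86 ⌊15943/182⌋=87 ⌊16092/182⌋=88 ⌊16241/182⌋=89
  n=110…119: ⌊16390/182⌋=90 ⌊16539/182⌋=90 ⌊16688/182⌋=91 ⌊16837/182⌋=92 ⌊16986/182⌋=93 ⌊17135/182⌋=94 ⌊17284/182⌋=94 ⌊17433/182⌋=95 ⌊17582/182⌋=96 ⌊17731/182⌋=97
  n=120…121: ⌊17880/182⌋=98 ⌊18029/182⌋=99
s_n = t_(n+1) − t_n for n = 0 … 120 gives
prefix = 0111101111101111011111011110111110111101111101111011111011110111110111101111101111011111011110111110111101111101111011111
slide a length-2 window over [0..1] … [119..120] (120 windows); first occurrence of each distinct factor:
  [  0..  1] 01
  [  1..  2] 11
  [  4..  5] 10
  (the other 117 windows repeat one of these)
distinct factors: {01, 10, 11}
count = 3  (Sturmian bound for length 2 is 3)


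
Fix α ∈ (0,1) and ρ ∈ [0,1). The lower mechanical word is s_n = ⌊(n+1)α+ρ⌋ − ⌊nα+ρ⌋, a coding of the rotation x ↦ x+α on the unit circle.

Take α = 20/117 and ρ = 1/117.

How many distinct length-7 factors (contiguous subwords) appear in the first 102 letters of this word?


8

t_n = ⌊(n·20+1)/117⌋ for n = 0 … 102:
  n=0…9: ⌊1/117⌋=0 ⌊21/117⌋=0 ⌊41/117⌋=0 ⌊61/117⌋=0 ⌊81/117⌋=0 ⌊101/117⌋=0 ⌊121/117⌋=1 ⌊141/117⌋=1 ⌊161/117⌋=1 ⌊181/117⌋=1
  n=10…19: ⌊201/117⌋=1 ⌊221/117⌋=1 ⌊241/117⌋=2 ⌊261/117⌋=2 ⌊281/117⌋=2 ⌊301/117⌋=2 ⌊321/117⌋=2 ⌊341/117⌋=2 ⌊361/117⌋=3 ⌊381/117⌋=3
  n=20…29: ⌊401/117⌋=3 ⌊421/117⌋=3 ⌊441/117⌋=3 ⌊461/117⌋=3 ⌊481/117⌋=4 ⌊501/117⌋=4 ⌊521/117⌋=4 ⌊541/117⌋=4 ⌊561/117⌋=4 ⌊581/117⌋=4
  n=30…39: ⌊601/117⌋=5 ⌊621/117⌋=5 ⌊641/117⌋=5 ⌊661/117⌋=5 ⌊681/117⌋=5 ⌊701/117⌋=5 ⌊721/117⌋=6 ⌊741/117⌋=6 ⌊761/117⌋=6 ⌊781/117⌋=6
  n=40…49: ⌊801/117⌋=6 ⌊821/117⌋=7 ⌊841/117⌋=7 ⌊861/117⌋=7 ⌊881/117⌋=7 ⌊901/117⌋=7 ⌊921/117⌋=7 ⌊941/117⌋=8 ⌊961/117⌋=8 ⌊981/117⌋=8
  n=50…59: ⌊1001/117⌋=8 ⌊1021/117⌋=8 ⌊1041/117⌋=8 ⌊1061/117⌋=9 ⌊1081/117⌋=9 ⌊1101/117⌋=9 ⌊1121/117⌋=9 ⌊1141/117⌋=9 ⌊1161/117⌋=9 ⌊1181/117⌋=10
  n=60…69: ⌊1201/117⌋=10 ⌊1221/117⌋=10 ⌊1241/117⌋=10 ⌊1261/117⌋=10 ⌊1281/117⌋=10 ⌊1301/117⌋=11 ⌊1321/117⌋=11 ⌊1341/117⌋=11 ⌊1361/117⌋=11 ⌊1381/117⌋=11
  n=70…79: ⌊1401/117⌋=11 ⌊1421/117⌋=12 ⌊1441/117⌋=12 ⌊1461/117⌋=12 ⌊1481/117⌋=12 ⌊1501/117⌋=12 ⌊1521/117⌋=13 ⌊1541/117⌋=13 ⌊1561/117⌋=13 ⌊1581/117⌋=13
  n=80…89: ⌊1601/117⌋=13 ⌊1621/117⌋=13 ⌊1641/117⌋=14 ⌊1661/117⌋=14 ⌊1681/117⌋=14 ⌊1701/117⌋=14 ⌊1721/117⌋=14 ⌊1741/117⌋=14 ⌊1761/117⌋=15 ⌊1781/117⌋=15
  n=90…99: ⌊1801/117⌋=15 ⌊1821/117⌋=15 ⌊1841/117⌋=15 ⌊1861/117⌋=15 ⌊1881/117⌋=16 ⌊1901/117⌋=16 ⌊1921/117⌋=16 ⌊1941/117⌋=16 ⌊1961/117⌋=16 ⌊1981/117⌋=16
  n=100…102: ⌊2001/117⌋=17 ⌊2021/117⌋=17 ⌊2041/117⌋=17
s_n = t_(n+1) − t_n for n = 0 … 101 gives
prefix = 000001000001000001000001000001000001000010000010000010000010000010000010000100000100000100000100000100
slide a length-7 window over [0..6] … [95..101] (96 windows); first occurrence of each distinct factor:
  [  0..  6] 0000010
  [  1..  7] 0000100
  [  2..  8] 0001000
  [  3..  9] 0010000
  [  4.. 10] 0100000
  [  5.. 11] 1000001
  [ 34.. 40] 0100001
  [ 35.. 41] 1000010
  (the other 88 windows repeat one of these)
distinct factors: {0000010, 0000100, 0001000, 0010000, 0100000, 0100001, 1000001, 1000010}
count = 8  (Sturmian bound for length 7 is 8)


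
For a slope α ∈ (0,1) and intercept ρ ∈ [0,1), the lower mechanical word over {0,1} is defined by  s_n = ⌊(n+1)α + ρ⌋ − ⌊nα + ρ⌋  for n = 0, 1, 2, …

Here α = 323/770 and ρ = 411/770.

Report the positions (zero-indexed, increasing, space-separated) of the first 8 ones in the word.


1 3 5 8 10 13 15 17

n=0: ⌊734/770⌋−⌊411/770⌋ = 0−0 = 0
n=1: ⌊1057/770⌋−⌊734/770⌋ = 1−0 = 1  ← one
n=2: ⌊1380/770⌋−⌊1057/770⌋ = 1−1 = 0
n=3: ⌊1703/770⌋−⌊1380/770⌋ = 2−1 = 1  ← one
n=4: ⌊2026/770⌋−⌊1703/770⌋ = 2−2 = 0
n=5: ⌊2349/770⌋−⌊2026/770⌋ = 3−2 = 1  ← one
n=6: ⌊2672/770⌋−⌊2349/770⌋ = 3−3 = 0
n=7: ⌊2995/770⌋−⌊2672/770⌋ = 3−3 = 0
n=8: ⌊3318/770⌋−⌊2995/770⌋ = 4−3 = 1  ← one
n=9: ⌊3641/770⌋−⌊3318/770⌋ = 4−4 = 0
n=10: ⌊3964/770⌋−⌊3641/770⌋ = 5−4 = 1  ← one
n=11: ⌊4287/770⌋−⌊3964/770⌋ = 5−5 = 0
n=12: ⌊4610/770⌋−⌊4287/770⌋ = 5−5 = 0
n=13: ⌊4933/770⌋−⌊4610/770⌋ = 6−5 = 1  ← one
n=14: ⌊5256/770⌋−⌊4933/770⌋ = 6−6 = 0
n=15: ⌊5579/770⌋−⌊5256/770⌋ = 7−6 = 1  ← one
n=16: ⌊5902/770⌋−⌊5579/770⌋ = 7−7 = 0
n=17: ⌊6225/770⌋−⌊5902/770⌋ = 8−7 = 1  ← one
positions of the first 8 ones: 1 3 5 8 10 13 15 17


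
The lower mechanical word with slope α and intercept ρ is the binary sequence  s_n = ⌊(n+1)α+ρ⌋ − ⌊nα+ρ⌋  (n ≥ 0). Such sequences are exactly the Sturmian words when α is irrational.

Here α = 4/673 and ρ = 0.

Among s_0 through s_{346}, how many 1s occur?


2

#1s = Σ_{n=0}^{346} s_n = Σ_{n=0}^{346} (⌊(n+1)α+ρ⌋ − ⌊nα+ρ⌋)
the sum telescopes: every ⌊nα+ρ⌋ with 0 < n < 347 appears once with + and once with −, leaving ⌊347α+ρ⌋ − ⌊0·α+ρ⌋
347α + ρ = (347·4) / 673 = 1388/673
ρ = 0/673
⌊1388/673⌋ = 2,  ⌊0/673⌋ = 0
#1s = 2 − 0 = 2


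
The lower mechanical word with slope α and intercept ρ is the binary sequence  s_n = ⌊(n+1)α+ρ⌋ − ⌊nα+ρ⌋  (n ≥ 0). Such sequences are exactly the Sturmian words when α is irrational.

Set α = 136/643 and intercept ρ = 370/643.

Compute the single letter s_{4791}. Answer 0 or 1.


1

(n+1)α + ρ = (4792·136 + 370) / 643 = 652082/643
nα + ρ     = (4791·136 + 370) / 643 = 651946/643
⌊652082/643⌋ = 1014,  ⌊651946/643⌋ = 1013
s_{4791} = 1014 − 1013 = 1


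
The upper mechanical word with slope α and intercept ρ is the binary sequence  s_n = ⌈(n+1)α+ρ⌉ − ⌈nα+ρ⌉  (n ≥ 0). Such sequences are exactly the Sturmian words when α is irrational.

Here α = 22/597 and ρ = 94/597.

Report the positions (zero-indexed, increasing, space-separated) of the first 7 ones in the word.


22 50 77 104 131 158 185

n=0: ⌈116/597⌉−⌈94/597⌉ = 1−1 = 0
n=1: ⌈138/597⌉−⌈116/597⌉ = 1−1 = 0
  …
n=22: ⌈600/597⌉−⌈578/597⌉ = 2−1 = 1  ← one
n=23: ⌈622/597⌉−⌈600/597⌉ = 2−2 = 0
n=24: ⌈644/597⌉−⌈622/597⌉ = 2−2 = 0
  …
n=50: ⌈1216/597⌉−⌈1194/597⌉ = 3−2 = 1  ← one
n=51: ⌈1238/597⌉−⌈1216/597⌉ = 3−3 = 0
n=52: ⌈1260/597⌉−⌈1238/597⌉ = 3−3 = 0
  …
n=77: ⌈1810/597⌉−⌈1788/597⌉ = 4−3 = 1  ← one
n=78: ⌈1832/597⌉−⌈1810/597⌉ = 4−4 = 0
n=79: ⌈1854/597⌉−⌈1832/597⌉ = 4−4 = 0
  …
n=104: ⌈2404/597⌉−⌈2382/597⌉ = 5−4 = 1  ← one
n=105: ⌈2426/597⌉−⌈2404/597⌉ = 5−5 = 0
n=106: ⌈2448/597⌉−⌈2426/597⌉ = 5−5 = 0
  …
n=131: ⌈2998/597⌉−⌈2976/597⌉ = 6−5 = 1  ← one
n=132: ⌈3020/597⌉−⌈2998/597⌉ = 6−6 = 0
n=133: ⌈3042/597⌉−⌈3020/597⌉ = 6−6 = 0
  …
n=158: ⌈3592/597⌉−⌈3570/597⌉ = 7−6 = 1  ← one
n=159: ⌈3614/597⌉−⌈3592/597⌉ = 7−7 = 0
n=160: ⌈3636/597⌉−⌈3614/597⌉ = 7−7 = 0
  …
n=185: ⌈4186/597⌉−⌈4164/597⌉ = 8−7 = 1  ← one
positions of the first 7 ones: 22 50 77 104 131 158 185


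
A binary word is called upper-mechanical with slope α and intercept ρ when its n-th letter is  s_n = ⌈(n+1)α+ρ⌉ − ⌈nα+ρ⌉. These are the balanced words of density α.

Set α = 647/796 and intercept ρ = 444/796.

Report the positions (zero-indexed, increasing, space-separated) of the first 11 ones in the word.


0 1 3 4 5 6 7 9 10 11 12

n=0: ⌈1091/796⌉−⌈444/796⌉ = 2−1 = 1  ← one
n=1: ⌈1738/796⌉−⌈1091/796⌉ = 3−2 = 1  ← one
n=2: ⌈2385/796⌉−⌈1738/796⌉ = 3−3 = 0
n=3: ⌈3032/796⌉−⌈2385/796⌉ = 4−3 = 1  ← one
n=4: ⌈3679/796⌉−⌈3032/796⌉ = 5−4 = 1  ← one
n=5: ⌈4326/796⌉−⌈3679/796⌉ = 6−5 = 1  ← one
n=6: ⌈4973/796⌉−⌈4326/796⌉ = 7−6 = 1  ← one
n=7: ⌈5620/796⌉−⌈4973/796⌉ = 8−7 = 1  ← one
n=8: ⌈6267/796⌉−⌈5620/796⌉ = 8−8 = 0
n=9: ⌈6914/796⌉−⌈6267/796⌉ = 9−8 = 1  ← one
n=10: ⌈7561/796⌉−⌈6914/796⌉ = 10−9 = 1  ← one
n=11: ⌈8208/796⌉−⌈7561/796⌉ = 11−10 = 1  ← one
n=12: ⌈8855/796⌉−⌈8208/796⌉ = 12−11 = 1  ← one
positions of the first 11 ones: 0 1 3 4 5 6 7 9 10 11 12


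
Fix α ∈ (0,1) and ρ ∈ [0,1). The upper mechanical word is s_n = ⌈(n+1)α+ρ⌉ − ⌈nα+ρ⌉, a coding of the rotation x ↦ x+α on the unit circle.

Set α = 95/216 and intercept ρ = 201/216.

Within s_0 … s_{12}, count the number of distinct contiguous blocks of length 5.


t_n = ⌈(n·95+201)/216⌉ for n = 0 … 13:
  n=0…9: ⌈201/216⌉=1 ⌈296/216⌉=2 ⌈391/216⌉=2 ⌈486/216⌉=3 ⌈581/216⌉=3 ⌈676/216⌉=4 ⌈771/216⌉=4 ⌈866/216⌉=5 ⌈961/216⌉=5 ⌈1056/216⌉=5
  n=10…13: ⌈1151/216⌉=6 ⌈1246/216⌉=6 ⌈1341/216⌉=7 ⌈1436/216⌉=7
s_n = t_(n+1) − t_n for n = 0 … 12 gives
prefix = 1010101001010
slide a length-5 window over [0..4] … [8..12] (9 windows); first occurrence of each distinct factor:
  [  0..  4] 10101
  [  1..  5] 01010
  [  4..  8] 10100
  [  5..  9] 01001
  [  6.. 10] 10010
  [  7.. 11] 00101
  (the other 3 windows repeat one of these)
distinct factors: {00101, 01001, 01010, 10010, 10100, 10101}
count = 6  (Sturmian bound for length 5 is 6)

6


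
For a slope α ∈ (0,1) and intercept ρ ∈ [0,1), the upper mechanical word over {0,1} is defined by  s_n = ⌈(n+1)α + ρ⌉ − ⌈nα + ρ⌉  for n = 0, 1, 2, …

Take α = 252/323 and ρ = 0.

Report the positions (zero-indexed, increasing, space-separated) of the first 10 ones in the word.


0 1 2 3 5 6 7 8 10 11

n=0: ⌈252/323⌉−⌈0/323⌉ = 1−0 = 1  ← one
n=1: ⌈504/323⌉−⌈252/323⌉ = 2−1 = 1  ← one
n=2: ⌈756/323⌉−⌈504/323⌉ = 3−2 = 1  ← one
n=3: ⌈1008/323⌉−⌈756/323⌉ = 4−3 = 1  ← one
n=4: ⌈1260/323⌉−⌈1008/323⌉ = 4−4 = 0
n=5: ⌈1512/323⌉−⌈1260/323⌉ = 5−4 = 1  ← one
n=6: ⌈1764/323⌉−⌈1512/323⌉ = 6−5 = 1  ← one
n=7: ⌈2016/323⌉−⌈1764/323⌉ = 7−6 = 1  ← one
n=8: ⌈2268/323⌉−⌈2016/323⌉ = 8−7 = 1  ← one
n=9: ⌈2520/323⌉−⌈2268/323⌉ = 8−8 = 0
n=10: ⌈2772/323⌉−⌈2520/323⌉ = 9−8 = 1  ← one
n=11: ⌈3024/323⌉−⌈2772/323⌉ = 10−9 = 1  ← one
positions of the first 10 ones: 0 1 2 3 5 6 7 8 10 11


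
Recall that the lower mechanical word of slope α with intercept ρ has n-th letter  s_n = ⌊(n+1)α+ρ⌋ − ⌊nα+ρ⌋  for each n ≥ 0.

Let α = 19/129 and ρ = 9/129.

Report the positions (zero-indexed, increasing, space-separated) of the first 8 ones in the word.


n=0: ⌊28/129⌋−⌊9/129⌋ = 0−0 = 0
n=1: ⌊47/129⌋−⌊28/129⌋ = 0−0 = 0
n=2: ⌊66/129⌋−⌊47/129⌋ = 0−0 = 0
n=3: ⌊85/129⌋−⌊66/129⌋ = 0−0 = 0
n=4: ⌊104/129⌋−⌊85/129⌋ = 0−0 = 0
n=5: ⌊123/129⌋−⌊104/129⌋ = 0−0 = 0
n=6: ⌊142/129⌋−⌊123/129⌋ = 1−0 = 1  ← one
n=7: ⌊161/129⌋−⌊142/129⌋ = 1−1 = 0
n=8: ⌊180/129⌋−⌊161/129⌋ = 1−1 = 0
n=9: ⌊199/129⌋−⌊180/129⌋ = 1−1 = 0
n=10: ⌊218/129⌋−⌊199/129⌋ = 1−1 = 0
n=11: ⌊237/129⌋−⌊218/129⌋ = 1−1 = 0
n=12: ⌊256/129⌋−⌊237/129⌋ = 1−1 = 0
n=13: ⌊275/129⌋−⌊256/129⌋ = 2−1 = 1  ← one
n=14: ⌊294/129⌋−⌊275/129⌋ = 2−2 = 0
n=15: ⌊313/129⌋−⌊294/129⌋ = 2−2 = 0
n=16: ⌊332/129⌋−⌊313/129⌋ = 2−2 = 0
n=17: ⌊351/129⌋−⌊332/129⌋ = 2−2 = 0
n=18: ⌊370/129⌋−⌊351/129⌋ = 2−2 = 0
n=19: ⌊389/129⌋−⌊370/129⌋ = 3−2 = 1  ← one
n=20: ⌊408/129⌋−⌊389/129⌋ = 3−3 = 0
n=21: ⌊427/129⌋−⌊408/129⌋ = 3−3 = 0
n=22: ⌊446/129⌋−⌊427/129⌋ = 3−3 = 0
n=23: ⌊465/129⌋−⌊446/129⌋ = 3−3 = 0
n=24: ⌊484/129⌋−⌊465/129⌋ = 3−3 = 0
n=25: ⌊503/129⌋−⌊484/129⌋ = 3−3 = 0
n=26: ⌊522/129⌋−⌊503/129⌋ = 4−3 = 1  ← one
n=27: ⌊541/129⌋−⌊522/129⌋ = 4−4 = 0
n=28: ⌊560/129⌋−⌊541/129⌋ = 4−4 = 0
n=29: ⌊579/129⌋−⌊560/129⌋ = 4−4 = 0
n=30: ⌊598/129⌋−⌊579/129⌋ = 4−4 = 0
n=31: ⌊617/129⌋−⌊598/129⌋ = 4−4 = 0
n=32: ⌊636/129⌋−⌊617/129⌋ = 4−4 = 0
n=33: ⌊655/129⌋−⌊636/129⌋ = 5−4 = 1  ← one
n=34: ⌊674/129⌋−⌊655/129⌋ = 5−5 = 0
n=35: ⌊693/129⌋−⌊674/129⌋ = 5−5 = 0
n=36: ⌊712/129⌋−⌊693/129⌋ = 5−5 = 0
n=37: ⌊731/129⌋−⌊712/129⌋ = 5−5 = 0
n=38: ⌊750/129⌋−⌊731/129⌋ = 5−5 = 0
n=39: ⌊769/129⌋−⌊750/129⌋ = 5−5 = 0
n=40: ⌊788/129⌋−⌊769/129⌋ = 6−5 = 1  ← one
n=41: ⌊807/129⌋−⌊788/129⌋ = 6−6 = 0
n=42: ⌊826/129⌋−⌊807/129⌋ = 6−6 = 0
n=43: ⌊845/129⌋−⌊826/129⌋ = 6−6 = 0
n=44: ⌊864/129⌋−⌊845/129⌋ = 6−6 = 0
n=45: ⌊883/129⌋−⌊864/129⌋ = 6−6 = 0
n=46: ⌊902/129⌋−⌊883/129⌋ = 6−6 = 0
n=47: ⌊921/129⌋−⌊902/129⌋ = 7−6 = 1  ← one
n=48: ⌊940/129⌋−⌊921/129⌋ = 7−7 = 0
n=49: ⌊959/129⌋−⌊940/129⌋ = 7−7 = 0
n=50: ⌊978/129⌋−⌊959/129⌋ = 7−7 = 0
n=51: ⌊997/129⌋−⌊978/129⌋ = 7−7 = 0
n=52: ⌊1016/129⌋−⌊997/129⌋ = 7−7 = 0
n=53: ⌊1035/129⌋−⌊1016/129⌋ = 8−7 = 1  ← one
positions of the first 8 ones: 6 13 19 26 33 40 47 53

6 13 19 26 33 40 47 53


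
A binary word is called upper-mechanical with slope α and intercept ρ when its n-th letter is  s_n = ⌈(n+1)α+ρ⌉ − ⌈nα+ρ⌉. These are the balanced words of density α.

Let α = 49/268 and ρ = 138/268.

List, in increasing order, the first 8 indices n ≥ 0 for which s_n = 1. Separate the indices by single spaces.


2 8 13 19 24 30 35 40

n=0: ⌈187/268⌉−⌈138/268⌉ = 1−1 = 0
n=1: ⌈236/268⌉−⌈187/268⌉ = 1−1 = 0
n=2: ⌈285/268⌉−⌈236/268⌉ = 2−1 = 1  ← one
n=3: ⌈334/268⌉−⌈285/268⌉ = 2−2 = 0
n=4: ⌈383/268⌉−⌈334/268⌉ = 2−2 = 0
n=5: ⌈432/268⌉−⌈383/268⌉ = 2−2 = 0
n=6: ⌈481/268⌉−⌈432/268⌉ = 2−2 = 0
n=7: ⌈530/268⌉−⌈481/268⌉ = 2−2 = 0
n=8: ⌈579/268⌉−⌈530/268⌉ = 3−2 = 1  ← one
n=9: ⌈628/268⌉−⌈579/268⌉ = 3−3 = 0
n=10: ⌈677/268⌉−⌈628/268⌉ = 3−3 = 0
n=11: ⌈726/268⌉−⌈677/268⌉ = 3−3 = 0
n=12: ⌈775/268⌉−⌈726/268⌉ = 3−3 = 0
n=13: ⌈824/268⌉−⌈775/268⌉ = 4−3 = 1  ← one
n=14: ⌈873/268⌉−⌈824/268⌉ = 4−4 = 0
n=15: ⌈922/268⌉−⌈873/268⌉ = 4−4 = 0
n=16: ⌈971/268⌉−⌈922/268⌉ = 4−4 = 0
n=17: ⌈1020/268⌉−⌈971/268⌉ = 4−4 = 0
n=18: ⌈1069/268⌉−⌈1020/268⌉ = 4−4 = 0
n=19: ⌈1118/268⌉−⌈1069/268⌉ = 5−4 = 1  ← one
n=20: ⌈1167/268⌉−⌈1118/268⌉ = 5−5 = 0
n=21: ⌈1216/268⌉−⌈1167/268⌉ = 5−5 = 0
n=22: ⌈1265/268⌉−⌈1216/268⌉ = 5−5 = 0
n=23: ⌈1314/268⌉−⌈1265/268⌉ = 5−5 = 0
n=24: ⌈1363/268⌉−⌈1314/268⌉ = 6−5 = 1  ← one
n=25: ⌈1412/268⌉−⌈1363/268⌉ = 6−6 = 0
n=26: ⌈1461/268⌉−⌈1412/268⌉ = 6−6 = 0
n=27: ⌈1510/268⌉−⌈1461/268⌉ = 6−6 = 0
n=28: ⌈1559/268⌉−⌈1510/268⌉ = 6−6 = 0
n=29: ⌈1608/268⌉−⌈1559/268⌉ = 6−6 = 0
n=30: ⌈1657/268⌉−⌈1608/268⌉ = 7−6 = 1  ← one
n=31: ⌈1706/268⌉−⌈1657/268⌉ = 7−7 = 0
n=32: ⌈1755/268⌉−⌈1706/268⌉ = 7−7 = 0
n=33: ⌈1804/268⌉−⌈1755/268⌉ = 7−7 = 0
n=34: ⌈1853/268⌉−⌈1804/268⌉ = 7−7 = 0
n=35: ⌈1902/268⌉−⌈1853/268⌉ = 8−7 = 1  ← one
n=36: ⌈1951/268⌉−⌈1902/268⌉ = 8−8 = 0
n=37: ⌈2000/268⌉−⌈1951/268⌉ = 8−8 = 0
n=38: ⌈2049/268⌉−⌈2000/268⌉ = 8−8 = 0
n=39: ⌈2098/268⌉−⌈2049/268⌉ = 8−8 = 0
n=40: ⌈2147/268⌉−⌈2098/268⌉ = 9−8 = 1  ← one
positions of the first 8 ones: 2 8 13 19 24 30 35 40


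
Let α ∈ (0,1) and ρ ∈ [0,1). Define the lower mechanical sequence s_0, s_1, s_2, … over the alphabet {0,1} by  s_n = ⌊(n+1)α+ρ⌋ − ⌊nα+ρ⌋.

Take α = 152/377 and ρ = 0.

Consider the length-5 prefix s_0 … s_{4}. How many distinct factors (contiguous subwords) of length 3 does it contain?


t_n = ⌊(n·152)/377⌋ for n = 0 … 5:
  n=0…5: ⌊0/377⌋=0 ⌊152/377⌋=0 ⌊304/377⌋=0 ⌊456/377⌋=1 ⌊608/377⌋=1 ⌊760/377⌋=2
s_n = t_(n+1) − t_n for n = 0 … 4 gives
prefix = 00101
slide a length-3 window over [0..2] … [2..4] (3 windows); first occurrence of each distinct factor:
  [  0..  2] 001
  [  1..  3] 010
  [  2..  4] 101
distinct factors: {001, 010, 101}
count = 3  (Sturmian bound for length 3 is 4)

3


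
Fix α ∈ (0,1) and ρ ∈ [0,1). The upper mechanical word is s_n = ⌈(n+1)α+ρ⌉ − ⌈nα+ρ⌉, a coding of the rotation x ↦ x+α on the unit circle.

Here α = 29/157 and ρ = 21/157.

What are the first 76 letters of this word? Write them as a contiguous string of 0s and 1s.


0000100000100001000010000010000100000100001000001000010000100000100001000001

n=0: ⌈(1·29+21)/157⌉ − ⌈(0·29+21)/157⌉ = ⌈50/157⌉ − ⌈21/157⌉ = 1 − 1 = 0
n=1: ⌈(2·29+21)/157⌉ − ⌈(1·29+21)/157⌉ = ⌈79/157⌉ − ⌈50/157⌉ = 1 − 1 = 0
n=2: ⌈(3·29+21)/157⌉ − ⌈(2·29+21)/157⌉ = ⌈108/157⌉ − ⌈79/157⌉ = 1 − 1 = 0
n=3: ⌈(4·29+21)/157⌉ − ⌈(3·29+21)/157⌉ = ⌈137/157⌉ − ⌈108/157⌉ = 1 − 1 = 0
n=4: ⌈(5·29+21)/157⌉ − ⌈(4·29+21)/157⌉ = ⌈166/157⌉ − ⌈137/157⌉ = 2 − 1 = 1
n=5: ⌈(6·29+21)/157⌉ − ⌈(5·29+21)/157⌉ = ⌈195/157⌉ − ⌈166/157⌉ = 2 − 2 = 0
n=6: ⌈(7·29+21)/157⌉ − ⌈(6·29+21)/157⌉ = ⌈224/157⌉ − ⌈195/157⌉ = 2 − 2 = 0
n=7: ⌈(8·29+21)/157⌉ − ⌈(7·29+21)/157⌉ = ⌈253/157⌉ − ⌈224/157⌉ = 2 − 2 = 0
n=8: ⌈(9·29+21)/157⌉ − ⌈(8·29+21)/157⌉ = ⌈282/157⌉ − ⌈253/157⌉ = 2 − 2 = 0
n=9: ⌈(10·29+21)/157⌉ − ⌈(9·29+21)/157⌉ = ⌈311/157⌉ − ⌈282/157⌉ = 2 − 2 = 0
n=10: ⌈(11·29+21)/157⌉ − ⌈(10·29+21)/157⌉ = ⌈340/157⌉ − ⌈311/157⌉ = 3 − 2 = 1
n=11: ⌈(12·29+21)/157⌉ − ⌈(11·29+21)/157⌉ = ⌈369/157⌉ − ⌈340/157⌉ = 3 − 3 = 0
n=12: ⌈(13·29+21)/157⌉ − ⌈(12·29+21)/157⌉ = ⌈398/157⌉ − ⌈369/157⌉ = 3 − 3 = 0
n=13: ⌈(14·29+21)/157⌉ − ⌈(13·29+21)/157⌉ = ⌈427/157⌉ − ⌈398/157⌉ = 3 − 3 = 0
n=14: ⌈(15·29+21)/157⌉ − ⌈(14·29+21)/157⌉ = ⌈456/157⌉ − ⌈427/157⌉ = 3 − 3 = 0
n=15: ⌈(16·29+21)/157⌉ − ⌈(15·29+21)/157⌉ = ⌈485/157⌉ − ⌈456/157⌉ = 4 − 3 = 1
n=16: ⌈(17·29+21)/157⌉ − ⌈(16·29+21)/157⌉ = ⌈514/157⌉ − ⌈485/157⌉ = 4 − 4 = 0
n=17: ⌈(18·29+21)/157⌉ − ⌈(17·29+21)/157⌉ = ⌈543/157⌉ − ⌈514/157⌉ = 4 − 4 = 0
n=18: ⌈(19·29+21)/157⌉ − ⌈(18·29+21)/157⌉ = ⌈572/157⌉ − ⌈543/157⌉ = 4 − 4 = 0
n=19: ⌈(20·29+21)/157⌉ − ⌈(19·29+21)/157⌉ = ⌈601/157⌉ − ⌈572/157⌉ = 4 − 4 = 0
n=20: ⌈(21·29+21)/157⌉ − ⌈(20·29+21)/157⌉ = ⌈630/157⌉ − ⌈601/157⌉ = 5 − 4 = 1
n=21: ⌈(22·29+21)/157⌉ − ⌈(21·29+21)/157⌉ = ⌈659/157⌉ − ⌈630/157⌉ = 5 − 5 = 0
n=22: ⌈(23·29+21)/157⌉ − ⌈(22·29+21)/157⌉ = ⌈688/157⌉ − ⌈659/157⌉ = 5 − 5 = 0
n=23: ⌈(24·29+21)/157⌉ − ⌈(23·29+21)/157⌉ = ⌈717/157⌉ − ⌈688/157⌉ = 5 − 5 = 0
n=24: ⌈(25·29+21)/157⌉ − ⌈(24·29+21)/157⌉ = ⌈746/157⌉ − ⌈717/157⌉ = 5 − 5 = 0
n=25: ⌈(26·29+21)/157⌉ − ⌈(25·29+21)/157⌉ = ⌈775/157⌉ − ⌈746/157⌉ = 5 − 5 = 0
n=26: ⌈(27·29+21)/157⌉ − ⌈(26·29+21)/157⌉ = ⌈804/157⌉ − ⌈775/157⌉ = 6 − 5 = 1
n=27: ⌈(28·29+21)/157⌉ − ⌈(27·29+21)/157⌉ = ⌈833/157⌉ − ⌈804/157⌉ = 6 − 6 = 0
n=28: ⌈(29·29+21)/157⌉ − ⌈(28·29+21)/157⌉ = ⌈862/157⌉ − ⌈833/157⌉ = 6 − 6 = 0
n=29: ⌈(30·29+21)/157⌉ − ⌈(29·29+21)/157⌉ = ⌈891/157⌉ − ⌈862/157⌉ = 6 − 6 = 0
n=30: ⌈(31·29+21)/157⌉ − ⌈(30·29+21)/157⌉ = ⌈920/157⌉ − ⌈891/157⌉ = 6 − 6 = 0
n=31: ⌈(32·29+21)/157⌉ − ⌈(31·29+21)/157⌉ = ⌈949/157⌉ − ⌈920/157⌉ = 7 − 6 = 1
n=32: ⌈(33·29+21)/157⌉ − ⌈(32·29+21)/157⌉ = ⌈978/157⌉ − ⌈949/157⌉ = 7 − 7 = 0
n=33: ⌈(34·29+21)/157⌉ − ⌈(33·29+21)/157⌉ = ⌈1007/157⌉ − ⌈978/157⌉ = 7 − 7 = 0
n=34: ⌈(35·29+21)/157⌉ − ⌈(34·29+21)/157⌉ = ⌈1036/157⌉ − ⌈1007/157⌉ = 7 − 7 = 0
n=35: ⌈(36·29+21)/157⌉ − ⌈(35·29+21)/157⌉ = ⌈1065/157⌉ − ⌈1036/157⌉ = 7 − 7 = 0
n=36: ⌈(37·29+21)/157⌉ − ⌈(36·29+21)/157⌉ = ⌈1094/157⌉ − ⌈1065/157⌉ = 7 − 7 = 0
n=37: ⌈(38·29+21)/157⌉ − ⌈(37·29+21)/157⌉ = ⌈1123/157⌉ − ⌈1094/157⌉ = 8 − 7 = 1
n=38: ⌈(39·29+21)/157⌉ − ⌈(38·29+21)/157⌉ = ⌈1152/157⌉ − ⌈1123/157⌉ = 8 − 8 = 0
n=39: ⌈(40·29+21)/157⌉ − ⌈(39·29+21)/157⌉ = ⌈1181/157⌉ − ⌈1152/157⌉ = 8 − 8 = 0
n=40: ⌈(41·29+21)/157⌉ − ⌈(40·29+21)/157⌉ = ⌈1210/157⌉ − ⌈1181/157⌉ = 8 − 8 = 0
n=41: ⌈(42·29+21)/157⌉ − ⌈(41·29+21)/157⌉ = ⌈1239/157⌉ − ⌈1210/157⌉ = 8 − 8 = 0
n=42: ⌈(43·29+21)/157⌉ − ⌈(42·29+21)/157⌉ = ⌈1268/157⌉ − ⌈1239/157⌉ = 9 − 8 = 1
n=43: ⌈(44·29+21)/157⌉ − ⌈(43·29+21)/157⌉ = ⌈1297/157⌉ − ⌈1268/157⌉ = 9 − 9 = 0
n=44: ⌈(45·29+21)/157⌉ − ⌈(44·29+21)/157⌉ = ⌈1326/157⌉ − ⌈1297/157⌉ = 9 − 9 = 0
n=45: ⌈(46·29+21)/157⌉ − ⌈(45·29+21)/157⌉ = ⌈1355/157⌉ − ⌈1326/157⌉ = 9 − 9 = 0
n=46: ⌈(47·29+21)/157⌉ − ⌈(46·29+21)/157⌉ = ⌈1384/157⌉ − ⌈1355/157⌉ = 9 − 9 = 0
n=47: ⌈(48·29+21)/157⌉ − ⌈(47·29+21)/157⌉ = ⌈1413/157⌉ − ⌈1384/157⌉ = 9 − 9 = 0
n=48: ⌈(49·29+21)/157⌉ − ⌈(48·29+21)/157⌉ = ⌈1442/157⌉ − ⌈1413/157⌉ = 10 − 9 = 1
n=49: ⌈(50·29+21)/157⌉ − ⌈(49·29+21)/157⌉ = ⌈1471/157⌉ − ⌈1442/157⌉ = 10 − 10 = 0
n=50: ⌈(51·29+21)/157⌉ − ⌈(50·29+21)/157⌉ = ⌈1500/157⌉ − ⌈1471/157⌉ = 10 − 10 = 0
n=51: ⌈(52·29+21)/157⌉ − ⌈(51·29+21)/157⌉ = ⌈1529/157⌉ − ⌈1500/157⌉ = 10 − 10 = 0
n=52: ⌈(53·29+21)/157⌉ − ⌈(52·29+21)/157⌉ = ⌈1558/157⌉ − ⌈1529/157⌉ = 10 − 10 = 0
n=53: ⌈(54·29+21)/157⌉ − ⌈(53·29+21)/157⌉ = ⌈1587/157⌉ − ⌈1558/157⌉ = 11 − 10 = 1
n=54: ⌈(55·29+21)/157⌉ − ⌈(54·29+21)/157⌉ = ⌈1616/157⌉ − ⌈1587/157⌉ = 11 − 11 = 0
n=55: ⌈(56·29+21)/157⌉ − ⌈(55·29+21)/157⌉ = ⌈1645/157⌉ − ⌈1616/157⌉ = 11 − 11 = 0
n=56: ⌈(57·29+21)/157⌉ − ⌈(56·29+21)/157⌉ = ⌈1674/157⌉ − ⌈1645/157⌉ = 11 − 11 = 0
n=57: ⌈(58·29+21)/157⌉ − ⌈(57·29+21)/157⌉ = ⌈1703/157⌉ − ⌈1674/157⌉ = 11 − 11 = 0
n=58: ⌈(59·29+21)/157⌉ − ⌈(58·29+21)/157⌉ = ⌈1732/157⌉ − ⌈1703/157⌉ = 12 − 11 = 1
n=59: ⌈(60·29+21)/157⌉ − ⌈(59·29+21)/157⌉ = ⌈1761/157⌉ − ⌈1732/157⌉ = 12 − 12 = 0
n=60: ⌈(61·29+21)/157⌉ − ⌈(60·29+21)/157⌉ = ⌈1790/157⌉ − ⌈1761/157⌉ = 12 − 12 = 0
n=61: ⌈(62·29+21)/157⌉ − ⌈(61·29+21)/157⌉ = ⌈1819/157⌉ − ⌈1790/157⌉ = 12 − 12 = 0
n=62: ⌈(63·29+21)/157⌉ − ⌈(62·29+21)/157⌉ = ⌈1848/157⌉ − ⌈1819/157⌉ = 12 − 12 = 0
n=63: ⌈(64·29+21)/157⌉ − ⌈(63·29+21)/157⌉ = ⌈1877/157⌉ − ⌈1848/157⌉ = 12 − 12 = 0
n=64: ⌈(65·29+21)/157⌉ − ⌈(64·29+21)/157⌉ = ⌈1906/157⌉ − ⌈1877/157⌉ = 13 − 12 = 1
n=65: ⌈(66·29+21)/157⌉ − ⌈(65·29+21)/157⌉ = ⌈1935/157⌉ − ⌈1906/157⌉ = 13 − 13 = 0
n=66: ⌈(67·29+21)/157⌉ − ⌈(66·29+21)/157⌉ = ⌈1964/157⌉ − ⌈1935/157⌉ = 13 − 13 = 0
n=67: ⌈(68·29+21)/157⌉ − ⌈(67·29+21)/157⌉ = ⌈1993/157⌉ − ⌈1964/157⌉ = 13 − 13 = 0
n=68: ⌈(69·29+21)/157⌉ − ⌈(68·29+21)/157⌉ = ⌈2022/157⌉ − ⌈1993/157⌉ = 13 − 13 = 0
n=69: ⌈(70·29+21)/157⌉ − ⌈(69·29+21)/157⌉ = ⌈2051/157⌉ − ⌈2022/157⌉ = 14 − 13 = 1
n=70: ⌈(71·29+21)/157⌉ − ⌈(70·29+21)/157⌉ = ⌈2080/157⌉ − ⌈2051/157⌉ = 14 − 14 = 0
n=71: ⌈(72·29+21)/157⌉ − ⌈(71·29+21)/157⌉ = ⌈2109/157⌉ − ⌈2080/157⌉ = 14 − 14 = 0
n=72: ⌈(73·29+21)/157⌉ − ⌈(72·29+21)/157⌉ = ⌈2138/157⌉ − ⌈2109/157⌉ = 14 − 14 = 0
n=73: ⌈(74·29+21)/157⌉ − ⌈(73·29+21)/157⌉ = ⌈2167/157⌉ − ⌈2138/157⌉ = 14 − 14 = 0
n=74: ⌈(75·29+21)/157⌉ − ⌈(74·29+21)/157⌉ = ⌈2196/157⌉ − ⌈2167/157⌉ = 14 − 14 = 0
n=75: ⌈(76·29+21)/157⌉ − ⌈(75·29+21)/157⌉ = ⌈2225/157⌉ − ⌈2196/157⌉ = 15 − 14 = 1


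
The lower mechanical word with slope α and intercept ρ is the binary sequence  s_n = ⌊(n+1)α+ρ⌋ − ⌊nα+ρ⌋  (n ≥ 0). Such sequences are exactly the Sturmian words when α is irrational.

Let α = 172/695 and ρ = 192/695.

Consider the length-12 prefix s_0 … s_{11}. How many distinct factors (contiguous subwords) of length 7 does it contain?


6

t_n = ⌊(n·172+192)/695⌋ for n = 0 … 12:
  n=0…9: ⌊192/695⌋=0 ⌊364/695⌋=0 ⌊536/695⌋=0 ⌊708/695⌋=1 ⌊880/695⌋=1 ⌊1052/695⌋=1 ⌊1224/695⌋=1 ⌊1396/695⌋=2 ⌊1568/695⌋=2 ⌊1740/695⌋=2
  n=10…12: ⌊1912/695⌋=2 ⌊2084/695⌋=2 ⌊2256/695⌋=3
s_n = t_(n+1) − t_n for n = 0 … 11 gives
prefix = 001000100001
slide a length-7 window over [0..6] … [5..11] (6 windows); first occurrence of each distinct factor:
  [  0..  6] 0010001
  [  1..  7] 0100010
  [  2..  8] 1000100
  [  3..  9] 0001000
  [  4.. 10] 0010000
  [  5.. 11] 0100001
distinct factors: {0001000, 0010000, 0010001, 0100001, 0100010, 1000100}
count = 6  (Sturmian bound for length 7 is 8)


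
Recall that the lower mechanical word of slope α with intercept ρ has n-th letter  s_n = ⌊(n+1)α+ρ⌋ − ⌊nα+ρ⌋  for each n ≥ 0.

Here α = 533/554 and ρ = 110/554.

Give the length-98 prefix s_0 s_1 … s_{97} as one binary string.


11111011111111111111111111111110111111111111111111111111110111111111111111111111111101111111111111

n=0: ⌊(1·533+110)/554⌋ − ⌊(0·533+110)/554⌋ = ⌊643/554⌋ − ⌊110/554⌋ = 1 − 0 = 1
n=1: ⌊(2·533+110)/554⌋ − ⌊(1·533+110)/554⌋ = ⌊1176/554⌋ − ⌊643/554⌋ = 2 − 1 = 1
n=2: ⌊(3·533+110)/554⌋ − ⌊(2·533+110)/554⌋ = ⌊1709/554⌋ − ⌊1176/554⌋ = 3 − 2 = 1
n=3: ⌊(4·533+110)/554⌋ − ⌊(3·533+110)/554⌋ = ⌊2242/554⌋ − ⌊1709/554⌋ = 4 − 3 = 1
n=4: ⌊(5·533+110)/554⌋ − ⌊(4·533+110)/554⌋ = ⌊2775/554⌋ − ⌊2242/554⌋ = 5 − 4 = 1
n=5: ⌊(6·533+110)/554⌋ − ⌊(5·533+110)/554⌋ = ⌊3308/554⌋ − ⌊2775/554⌋ = 5 − 5 = 0
n=6: ⌊(7·533+110)/554⌋ − ⌊(6·533+110)/554⌋ = ⌊3841/554⌋ − ⌊3308/554⌋ = 6 − 5 = 1
n=7: ⌊(8·533+110)/554⌋ − ⌊(7·533+110)/554⌋ = ⌊4374/554⌋ − ⌊3841/554⌋ = 7 − 6 = 1
n=8: ⌊(9·533+110)/554⌋ − ⌊(8·533+110)/554⌋ = ⌊4907/554⌋ − ⌊4374/554⌋ = 8 − 7 = 1
n=9: ⌊(10·533+110)/554⌋ − ⌊(9·533+110)/554⌋ = ⌊5440/554⌋ − ⌊4907/554⌋ = 9 − 8 = 1
n=10: ⌊(11·533+110)/554⌋ − ⌊(10·533+110)/554⌋ = ⌊5973/554⌋ − ⌊5440/554⌋ = 10 − 9 = 1
n=11: ⌊(12·533+110)/554⌋ − ⌊(11·533+110)/554⌋ = ⌊6506/554⌋ − ⌊5973/554⌋ = 11 − 10 = 1
n=12: ⌊(13·533+110)/554⌋ − ⌊(12·533+110)/554⌋ = ⌊7039/554⌋ − ⌊6506/554⌋ = 12 − 11 = 1
n=13: ⌊(14·533+110)/554⌋ − ⌊(13·533+110)/554⌋ = ⌊7572/554⌋ − ⌊7039/554⌋ = 13 − 12 = 1
n=14: ⌊(15·533+110)/554⌋ − ⌊(14·533+110)/554⌋ = ⌊8105/554⌋ − ⌊7572/554⌋ = 14 − 13 = 1
n=15: ⌊(16·533+110)/554⌋ − ⌊(15·533+110)/554⌋ = ⌊8638/554⌋ − ⌊8105/554⌋ = 15 − 14 = 1
n=16: ⌊(17·533+110)/554⌋ − ⌊(16·533+110)/554⌋ = ⌊9171/554⌋ − ⌊8638/554⌋ = 16 − 15 = 1
n=17: ⌊(18·533+110)/554⌋ − ⌊(17·533+110)/554⌋ = ⌊9704/554⌋ − ⌊9171/554⌋ = 17 − 16 = 1
n=18: ⌊(19·533+110)/554⌋ − ⌊(18·533+110)/554⌋ = ⌊10237/554⌋ − ⌊9704/554⌋ = 18 − 17 = 1
n=19: ⌊(20·533+110)/554⌋ − ⌊(19·533+110)/554⌋ = ⌊10770/554⌋ − ⌊10237/554⌋ = 19 − 18 = 1
n=20: ⌊(21·533+110)/554⌋ − ⌊(20·533+110)/554⌋ = ⌊11303/554⌋ − ⌊10770/554⌋ = 20 − 19 = 1
n=21: ⌊(22·533+110)/554⌋ − ⌊(21·533+110)/554⌋ = ⌊11836/554⌋ − ⌊11303/554⌋ = 21 − 20 = 1
n=22: ⌊(23·533+110)/554⌋ − ⌊(22·533+110)/554⌋ = ⌊12369/554⌋ − ⌊11836/554⌋ = 22 − 21 = 1
n=23: ⌊(24·533+110)/554⌋ − ⌊(23·533+110)/554⌋ = ⌊12902/554⌋ − ⌊12369/554⌋ = 23 − 22 = 1
n=24: ⌊(25·533+110)/554⌋ − ⌊(24·533+110)/554⌋ = ⌊13435/554⌋ − ⌊12902/554⌋ = 24 − 23 = 1
n=25: ⌊(26·533+110)/554⌋ − ⌊(25·533+110)/554⌋ = ⌊13968/554⌋ − ⌊13435/554⌋ = 25 − 24 = 1
n=26: ⌊(27·533+110)/554⌋ − ⌊(26·533+110)/554⌋ = ⌊14501/554⌋ − ⌊13968/554⌋ = 26 − 25 = 1
n=27: ⌊(28·533+110)/554⌋ − ⌊(27·533+110)/554⌋ = ⌊15034/554⌋ − ⌊14501/554⌋ = 27 − 26 = 1
n=28: ⌊(29·533+110)/554⌋ − ⌊(28·533+110)/554⌋ = ⌊15567/554⌋ − ⌊15034/554⌋ = 28 − 27 = 1
n=29: ⌊(30·533+110)/554⌋ − ⌊(29·533+110)/554⌋ = ⌊16100/554⌋ − ⌊15567/554⌋ = 29 − 28 = 1
n=30: ⌊(31·533+110)/554⌋ − ⌊(30·533+110)/554⌋ = ⌊16633/554⌋ − ⌊16100/554⌋ = 30 − 29 = 1
n=31: ⌊(32·533+110)/554⌋ − ⌊(31·533+110)/554⌋ = ⌊17166/554⌋ − ⌊16633/554⌋ = 30 − 30 = 0
n=32: ⌊(33·533+110)/554⌋ − ⌊(32·533+110)/554⌋ = ⌊17699/554⌋ − ⌊17166/554⌋ = 31 − 30 = 1
n=33: ⌊(34·533+110)/554⌋ − ⌊(33·533+110)/554⌋ = ⌊18232/554⌋ − ⌊17699/554⌋ = 32 − 31 = 1
n=34: ⌊(35·533+110)/554⌋ − ⌊(34·533+110)/554⌋ = ⌊18765/554⌋ − ⌊18232/554⌋ = 33 − 32 = 1
n=35: ⌊(36·533+110)/554⌋ − ⌊(35·533+110)/554⌋ = ⌊19298/554⌋ − ⌊18765/554⌋ = 34 − 33 = 1
n=36: ⌊(37·533+110)/554⌋ − ⌊(36·533+110)/554⌋ = ⌊19831/554⌋ − ⌊19298/554⌋ = 35 − 34 = 1
n=37: ⌊(38·533+110)/554⌋ − ⌊(37·533+110)/554⌋ = ⌊20364/554⌋ − ⌊19831/554⌋ = 36 − 35 = 1
n=38: ⌊(39·533+110)/554⌋ − ⌊(38·533+110)/554⌋ = ⌊20897/554⌋ − ⌊20364/554⌋ = 37 − 36 = 1
n=39: ⌊(40·533+110)/554⌋ − ⌊(39·533+110)/554⌋ = ⌊21430/554⌋ − ⌊20897/554⌋ = 38 − 37 = 1
n=40: ⌊(41·533+110)/554⌋ − ⌊(40·533+110)/554⌋ = ⌊21963/554⌋ − ⌊21430/554⌋ = 39 − 38 = 1
n=41: ⌊(42·533+110)/554⌋ − ⌊(41·533+110)/554⌋ = ⌊22496/554⌋ − ⌊21963/554⌋ = 40 − 39 = 1
n=42: ⌊(43·533+110)/554⌋ − ⌊(42·533+110)/554⌋ = ⌊23029/554⌋ − ⌊22496/554⌋ = 41 − 40 = 1
n=43: ⌊(44·533+110)/554⌋ − ⌊(43·533+110)/554⌋ = ⌊23562/554⌋ − ⌊23029/554⌋ = 42 − 41 = 1
n=44: ⌊(45·533+110)/554⌋ − ⌊(44·533+110)/554⌋ = ⌊24095/554⌋ − ⌊23562/554⌋ = 43 − 42 = 1
n=45: ⌊(46·533+110)/554⌋ − ⌊(45·533+110)/554⌋ = ⌊24628/554⌋ − ⌊24095/554⌋ = 44 − 43 = 1
n=46: ⌊(47·533+110)/554⌋ − ⌊(46·533+110)/554⌋ = ⌊25161/554⌋ − ⌊24628/554⌋ = 45 − 44 = 1
n=47: ⌊(48·533+110)/554⌋ − ⌊(47·533+110)/554⌋ = ⌊25694/554⌋ − ⌊25161/554⌋ = 46 − 45 = 1
n=48: ⌊(49·533+110)/554⌋ − ⌊(48·533+110)/554⌋ = ⌊26227/554⌋ − ⌊25694/554⌋ = 47 − 46 = 1
n=49: ⌊(50·533+110)/554⌋ − ⌊(49·533+110)/554⌋ = ⌊26760/554⌋ − ⌊26227/554⌋ = 48 − 47 = 1
n=50: ⌊(51·533+110)/554⌋ − ⌊(50·533+110)/554⌋ = ⌊27293/554⌋ − ⌊26760/554⌋ = 49 − 48 = 1
n=51: ⌊(52·533+110)/554⌋ − ⌊(51·533+110)/554⌋ = ⌊27826/554⌋ − ⌊27293/554⌋ = 50 − 49 = 1
n=52: ⌊(53·533+110)/554⌋ − ⌊(52·533+110)/554⌋ = ⌊28359/554⌋ − ⌊27826/554⌋ = 51 − 50 = 1
n=53: ⌊(54·533+110)/554⌋ − ⌊(53·533+110)/554⌋ = ⌊28892/554⌋ − ⌊28359/554⌋ = 52 − 51 = 1
n=54: ⌊(55·533+110)/554⌋ − ⌊(54·533+110)/554⌋ = ⌊29425/554⌋ − ⌊28892/554⌋ = 53 − 52 = 1
n=55: ⌊(56·533+110)/554⌋ − ⌊(55·533+110)/554⌋ = ⌊29958/554⌋ − ⌊29425/554⌋ = 54 − 53 = 1
n=56: ⌊(57·533+110)/554⌋ − ⌊(56·533+110)/554⌋ = ⌊30491/554⌋ − ⌊29958/554⌋ = 55 − 54 = 1
n=57: ⌊(58·533+110)/554⌋ − ⌊(57·533+110)/554⌋ = ⌊31024/554⌋ − ⌊30491/554⌋ = 56 − 55 = 1
n=58: ⌊(59·533+110)/554⌋ − ⌊(58·533+110)/554⌋ = ⌊31557/554⌋ − ⌊31024/554⌋ = 56 − 56 = 0
n=59: ⌊(60·533+110)/554⌋ − ⌊(59·533+110)/554⌋ = ⌊32090/554⌋ − ⌊31557/554⌋ = 57 − 56 = 1
n=60: ⌊(61·533+110)/554⌋ − ⌊(60·533+110)/554⌋ = ⌊32623/554⌋ − ⌊32090/554⌋ = 58 − 57 = 1
n=61: ⌊(62·533+110)/554⌋ − ⌊(61·533+110)/554⌋ = ⌊33156/554⌋ − ⌊32623/554⌋ = 59 − 58 = 1
n=62: ⌊(63·533+110)/554⌋ − ⌊(62·533+110)/554⌋ = ⌊33689/554⌋ − ⌊33156/554⌋ = 60 − 59 = 1
n=63: ⌊(64·533+110)/554⌋ − ⌊(63·533+110)/554⌋ = ⌊34222/554⌋ − ⌊33689/554⌋ = 61 − 60 = 1
n=64: ⌊(65·533+110)/554⌋ − ⌊(64·533+110)/554⌋ = ⌊34755/554⌋ − ⌊34222/554⌋ = 62 − 61 = 1
n=65: ⌊(66·533+110)/554⌋ − ⌊(65·533+110)/554⌋ = ⌊35288/554⌋ − ⌊34755/554⌋ = 63 − 62 = 1
n=66: ⌊(67·533+110)/554⌋ − ⌊(66·533+110)/554⌋ = ⌊35821/554⌋ − ⌊35288/554⌋ = 64 − 63 = 1
n=67: ⌊(68·533+110)/554⌋ − ⌊(67·533+110)/554⌋ = ⌊36354/554⌋ − ⌊35821/554⌋ = 65 − 64 = 1
n=68: ⌊(69·533+110)/554⌋ − ⌊(68·533+110)/554⌋ = ⌊36887/554⌋ − ⌊36354/554⌋ = 66 − 65 = 1
n=69: ⌊(70·533+110)/554⌋ − ⌊(69·533+110)/554⌋ = ⌊37420/554⌋ − ⌊36887/554⌋ = 67 − 66 = 1
n=70: ⌊(71·533+110)/554⌋ − ⌊(70·533+110)/554⌋ = ⌊37953/554⌋ − ⌊37420/554⌋ = 68 − 67 = 1
n=71: ⌊(72·533+110)/554⌋ − ⌊(71·533+110)/554⌋ = ⌊38486/554⌋ − ⌊37953/554⌋ = 69 − 68 = 1
n=72: ⌊(73·533+110)/554⌋ − ⌊(72·533+110)/554⌋ = ⌊39019/554⌋ − ⌊38486/554⌋ = 70 − 69 = 1
n=73: ⌊(74·533+110)/554⌋ − ⌊(73·533+110)/554⌋ = ⌊39552/554⌋ − ⌊39019/554⌋ = 71 − 70 = 1
n=74: ⌊(75·533+110)/554⌋ − ⌊(74·533+110)/554⌋ = ⌊40085/554⌋ − ⌊39552/554⌋ = 72 − 71 = 1
n=75: ⌊(76·533+110)/554⌋ − ⌊(75·533+110)/554⌋ = ⌊40618/554⌋ − ⌊40085/554⌋ = 73 − 72 = 1
n=76: ⌊(77·533+110)/554⌋ − ⌊(76·533+110)/554⌋ = ⌊41151/554⌋ − ⌊40618/554⌋ = 74 − 73 = 1
n=77: ⌊(78·533+110)/554⌋ − ⌊(77·533+110)/554⌋ = ⌊41684/554⌋ − ⌊41151/554⌋ = 75 − 74 = 1
n=78: ⌊(79·533+110)/554⌋ − ⌊(78·533+110)/554⌋ = ⌊42217/554⌋ − ⌊41684/554⌋ = 76 − 75 = 1
n=79: ⌊(80·533+110)/554⌋ − ⌊(79·533+110)/554⌋ = ⌊42750/554⌋ − ⌊42217/554⌋ = 77 − 76 = 1
n=80: ⌊(81·533+110)/554⌋ − ⌊(80·533+110)/554⌋ = ⌊43283/554⌋ − ⌊42750/554⌋ = 78 − 77 = 1
n=81: ⌊(82·533+110)/554⌋ − ⌊(81·533+110)/554⌋ = ⌊43816/554⌋ − ⌊43283/554⌋ = 79 − 78 = 1
n=82: ⌊(83·533+110)/554⌋ − ⌊(82·533+110)/554⌋ = ⌊44349/554⌋ − ⌊43816/554⌋ = 80 − 79 = 1
n=83: ⌊(84·533+110)/554⌋ − ⌊(83·533+110)/554⌋ = ⌊44882/554⌋ − ⌊44349/554⌋ = 81 − 80 = 1
n=84: ⌊(85·533+110)/554⌋ − ⌊(84·533+110)/554⌋ = ⌊45415/554⌋ − ⌊44882/554⌋ = 81 − 81 = 0
n=85: ⌊(86·533+110)/554⌋ − ⌊(85·533+110)/554⌋ = ⌊45948/554⌋ − ⌊45415/554⌋ = 82 − 81 = 1
n=86: ⌊(87·533+110)/554⌋ − ⌊(86·533+110)/554⌋ = ⌊46481/554⌋ − ⌊45948/554⌋ = 83 − 82 = 1
n=87: ⌊(88·533+110)/554⌋ − ⌊(87·533+110)/554⌋ = ⌊47014/554⌋ − ⌊46481/554⌋ = 84 − 83 = 1
n=88: ⌊(89·533+110)/554⌋ − ⌊(88·533+110)/554⌋ = ⌊47547/554⌋ − ⌊47014/554⌋ = 85 − 84 = 1
n=89: ⌊(90·533+110)/554⌋ − ⌊(89·533+110)/554⌋ = ⌊48080/554⌋ − ⌊47547/554⌋ = 86 − 85 = 1
n=90: ⌊(91·533+110)/554⌋ − ⌊(90·533+110)/554⌋ = ⌊48613/554⌋ − ⌊48080/554⌋ = 87 − 86 = 1
n=91: ⌊(92·533+110)/554⌋ − ⌊(91·533+110)/554⌋ = ⌊49146/554⌋ − ⌊48613/554⌋ = 88 − 87 = 1
n=92: ⌊(93·533+110)/554⌋ − ⌊(92·533+110)/554⌋ = ⌊49679/554⌋ − ⌊49146/554⌋ = 89 − 88 = 1
n=93: ⌊(94·533+110)/554⌋ − ⌊(93·533+110)/554⌋ = ⌊50212/554⌋ − ⌊49679/554⌋ = 90 − 89 = 1
n=94: ⌊(95·533+110)/554⌋ − ⌊(94·533+110)/554⌋ = ⌊50745/554⌋ − ⌊50212/554⌋ = 91 − 90 = 1
n=95: ⌊(96·533+110)/554⌋ − ⌊(95·533+110)/554⌋ = ⌊51278/554⌋ − ⌊50745/554⌋ = 92 − 91 = 1
n=96: ⌊(97·533+110)/554⌋ − ⌊(96·533+110)/554⌋ = ⌊51811/554⌋ − ⌊51278/554⌋ = 93 − 92 = 1
n=97: ⌊(98·533+110)/554⌋ − ⌊(97·533+110)/554⌋ = ⌊52344/554⌋ − ⌊51811/554⌋ = 94 − 93 = 1
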